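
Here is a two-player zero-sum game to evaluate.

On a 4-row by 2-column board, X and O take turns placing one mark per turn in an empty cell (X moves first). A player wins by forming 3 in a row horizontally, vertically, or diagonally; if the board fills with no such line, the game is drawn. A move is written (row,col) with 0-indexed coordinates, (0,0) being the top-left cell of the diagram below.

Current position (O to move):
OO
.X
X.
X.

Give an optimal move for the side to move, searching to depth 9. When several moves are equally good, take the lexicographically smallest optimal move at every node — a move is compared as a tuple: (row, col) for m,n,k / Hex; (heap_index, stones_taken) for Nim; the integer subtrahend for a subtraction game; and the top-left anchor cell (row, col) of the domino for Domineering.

[OO/.X/X./X.] O move#1: (1,0):+0/OO/OX/X./X.*, (2,1):-1/OO/.X/XO/X., (3,1):-1/OO/.X/X./XO
[OO/OX/X./X.] X move#2: (2,1):+0/OO/OX/XX/X.*, (3,1):+0/OO/OX/X./XX
[OO/OX/XX/X.] O move#3: (3,1):+0/OO/OX/XX/XO*
[OO/OX/XX/XO] end (terminal +0, X#4); searched OO/.X/X./X. to 9

O's best at [OO/.X/X./X.]: (1,0)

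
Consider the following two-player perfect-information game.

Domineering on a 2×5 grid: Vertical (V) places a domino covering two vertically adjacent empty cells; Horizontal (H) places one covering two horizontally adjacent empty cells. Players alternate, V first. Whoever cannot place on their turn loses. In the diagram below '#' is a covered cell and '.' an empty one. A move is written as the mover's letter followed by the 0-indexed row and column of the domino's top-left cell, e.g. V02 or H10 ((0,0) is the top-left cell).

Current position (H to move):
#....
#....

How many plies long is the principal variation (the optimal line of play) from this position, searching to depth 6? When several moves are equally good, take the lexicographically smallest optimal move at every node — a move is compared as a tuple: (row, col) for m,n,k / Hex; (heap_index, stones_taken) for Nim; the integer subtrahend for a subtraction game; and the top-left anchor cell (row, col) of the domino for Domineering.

PV length from [#..../#....]: 3 plies

ply 1, H at #..../#.... | H01=-1→###../#....; H02=+1→#.##./#....*; H03=-1→#..##/#....; H11=-1→#..../###..; H12=+1→#..../#.##.; H13=-1→#..../#..##
ply 2, V at #.##./#.... | V01=-1→####./##...*; V04=-1→#.###/#...#
ply 3, H at ####./##... | H12=-1→####./####.; H13=+1→####./##.##*
ply 4: ####./##.## is terminal -1 (V); from #..../#.... depth 6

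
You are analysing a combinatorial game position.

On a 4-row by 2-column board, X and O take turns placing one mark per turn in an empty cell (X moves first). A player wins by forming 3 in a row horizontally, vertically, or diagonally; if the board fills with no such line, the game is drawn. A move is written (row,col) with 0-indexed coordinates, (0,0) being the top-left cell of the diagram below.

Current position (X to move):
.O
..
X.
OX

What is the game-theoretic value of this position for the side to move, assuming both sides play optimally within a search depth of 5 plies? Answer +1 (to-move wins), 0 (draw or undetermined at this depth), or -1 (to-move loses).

value(.O/../X./OX, X) = 0

[.O/../X./OX] X move#1: (0,0):+0/XO/../X./OX*, (1,0):+0/.O/X./X./OX, (1,1):+0/.O/.X/X./OX, (2,1):+0/.O/../XX/OX
[XO/../X./OX] O move#2: (1,0):+0/XO/O./X./OX*, (1,1):-1/XO/.O/X./OX, (2,1):-1/XO/../XO/OX
[XO/O./X./OX] X move#3: (1,1):+0/XO/OX/X./OX*, (2,1):+0/XO/O./XX/OX
[XO/OX/X./OX] O move#4: (2,1):+0/XO/OX/XO/OX*
[XO/OX/XO/OX] end (terminal +0, X#5); searched .O/../X./OX to 5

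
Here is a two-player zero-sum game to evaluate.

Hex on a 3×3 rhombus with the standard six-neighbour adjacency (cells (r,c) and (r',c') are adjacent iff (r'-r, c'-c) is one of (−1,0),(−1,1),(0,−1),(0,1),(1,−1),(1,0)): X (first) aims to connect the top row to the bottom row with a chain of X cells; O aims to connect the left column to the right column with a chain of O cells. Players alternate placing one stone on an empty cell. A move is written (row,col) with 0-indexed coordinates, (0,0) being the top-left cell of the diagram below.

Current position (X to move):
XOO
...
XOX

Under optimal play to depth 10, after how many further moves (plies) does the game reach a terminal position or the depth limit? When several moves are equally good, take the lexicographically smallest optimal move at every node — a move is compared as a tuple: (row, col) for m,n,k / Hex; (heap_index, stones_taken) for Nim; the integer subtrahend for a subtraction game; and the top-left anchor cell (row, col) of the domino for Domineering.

p1 X@[XOO/.../XOX]: (1,0)[XOO/X../XOX]+1* (1,1)[XOO/.X./XOX]-1 (1,2)[XOO/..X/XOX]-1
p2 O@[XOO/X../XOX] terminal -1; root [XOO/.../XOX] d10

PV length from [XOO/.../XOX]: 1 ply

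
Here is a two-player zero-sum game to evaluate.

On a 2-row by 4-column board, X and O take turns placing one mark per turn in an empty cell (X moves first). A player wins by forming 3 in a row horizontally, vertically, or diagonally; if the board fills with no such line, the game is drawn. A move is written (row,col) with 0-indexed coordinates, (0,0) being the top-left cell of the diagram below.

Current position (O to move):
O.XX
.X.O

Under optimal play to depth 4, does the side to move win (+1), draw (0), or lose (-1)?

value(O.XX/.X.O, O) = 0

ply 1, O at O.XX/.X.O | (0,1)=+0→OOXX/.X.O*; (1,0)=-1→O.XX/OX.O; (1,2)=-1→O.XX/.XOO
ply 2, X at OOXX/.X.O | (1,0)=+0→OOXX/XX.O*; (1,2)=+0→OOXX/.XXO
ply 3, O at OOXX/XX.O | (1,2)=+0→OOXX/XXOO*
ply 4: OOXX/XXOO is terminal +0 (X); from O.XX/.X.O depth 4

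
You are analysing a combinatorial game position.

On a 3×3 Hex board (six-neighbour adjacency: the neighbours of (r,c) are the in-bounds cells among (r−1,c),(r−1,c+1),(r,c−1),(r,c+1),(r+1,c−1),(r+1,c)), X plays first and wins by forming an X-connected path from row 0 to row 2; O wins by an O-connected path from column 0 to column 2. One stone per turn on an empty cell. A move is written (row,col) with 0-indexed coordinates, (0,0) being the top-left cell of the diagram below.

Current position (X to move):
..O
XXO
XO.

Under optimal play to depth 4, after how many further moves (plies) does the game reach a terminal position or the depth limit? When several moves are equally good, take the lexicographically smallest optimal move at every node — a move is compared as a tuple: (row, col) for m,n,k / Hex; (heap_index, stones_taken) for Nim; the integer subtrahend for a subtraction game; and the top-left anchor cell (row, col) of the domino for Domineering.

PV length from [..O/XXO/XO.]: 1 ply

p1 X@[..O/XXO/XO.]: (0,0)[X.O/XXO/XO.]+1* (0,1)[.XO/XXO/XO.]+1 (2,2)[..O/XXO/XOX]+1
p2 O@[X.O/XXO/XO.] terminal -1; root [..O/XXO/XO.] d4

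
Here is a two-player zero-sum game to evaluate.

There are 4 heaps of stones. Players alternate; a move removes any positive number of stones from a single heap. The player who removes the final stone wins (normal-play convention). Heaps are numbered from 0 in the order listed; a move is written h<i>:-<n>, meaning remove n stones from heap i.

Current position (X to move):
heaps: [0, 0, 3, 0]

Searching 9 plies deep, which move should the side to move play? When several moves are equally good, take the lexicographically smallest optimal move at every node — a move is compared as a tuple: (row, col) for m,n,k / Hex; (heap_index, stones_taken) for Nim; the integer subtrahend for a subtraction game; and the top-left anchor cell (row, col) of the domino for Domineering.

X's best at [(0,0,3,0)]: h2:-3

ply 1, X at (0,0,3,0) | h2:-1=-1→(0,0,2,0); h2:-2=-1→(0,0,1,0); h2:-3=+1→(0,0,0,0)*
ply 2: (0,0,0,0) is terminal -1 (O); from (0,0,3,0) depth 9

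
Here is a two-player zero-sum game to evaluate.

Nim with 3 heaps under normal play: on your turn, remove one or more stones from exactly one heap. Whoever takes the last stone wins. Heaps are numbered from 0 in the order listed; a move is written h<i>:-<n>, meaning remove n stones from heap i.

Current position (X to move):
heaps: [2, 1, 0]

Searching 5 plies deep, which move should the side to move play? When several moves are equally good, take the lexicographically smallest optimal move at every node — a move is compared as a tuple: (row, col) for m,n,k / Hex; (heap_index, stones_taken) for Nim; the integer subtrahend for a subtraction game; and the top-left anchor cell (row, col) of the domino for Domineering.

ply 1, X at (2,1,0) | h0:-1=+1→(1,1,0)*; h0:-2=-1→(0,1,0); h1:-1=-1→(2,0,0)
ply 2, O at (1,1,0) | h0:-1=-1→(0,1,0)*; h1:-1=-1→(1,0,0)
ply 3, X at (0,1,0) | h1:-1=+1→(0,0,0)*
ply 4: (0,0,0) is terminal -1 (O); from (2,1,0) depth 5

X's best at [(2,1,0)]: h0:-1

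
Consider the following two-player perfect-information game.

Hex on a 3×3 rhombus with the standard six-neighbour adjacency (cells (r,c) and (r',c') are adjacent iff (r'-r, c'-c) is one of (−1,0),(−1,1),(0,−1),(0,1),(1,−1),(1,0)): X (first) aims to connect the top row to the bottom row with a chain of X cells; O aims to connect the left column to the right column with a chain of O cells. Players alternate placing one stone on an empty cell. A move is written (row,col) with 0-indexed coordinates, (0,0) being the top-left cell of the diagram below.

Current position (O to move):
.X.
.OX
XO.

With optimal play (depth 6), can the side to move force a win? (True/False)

p1 O@[.X./.OX/XO.]: (0,0)[OX./.OX/XO.]-1 (0,2)[.XO/.OX/XO.]-1 (1,0)[.X./OOX/XO.]+1* (2,2)[.X./.OX/XOO]-1
p2 X@[.X./OOX/XO.]: (0,0)[XX./OOX/XO.]-1* (0,2)[.XX/OOX/XO.]-1 (2,2)[.X./OOX/XOX]-1
p3 O@[XX./OOX/XO.]: (0,2)[XXO/OOX/XO.]+1* (2,2)[XX./OOX/XOO]+1
p4 X@[XXO/OOX/XO.] terminal -1; root [.X./.OX/XO.] d6

O winning at [.X./.OX/XO.]: True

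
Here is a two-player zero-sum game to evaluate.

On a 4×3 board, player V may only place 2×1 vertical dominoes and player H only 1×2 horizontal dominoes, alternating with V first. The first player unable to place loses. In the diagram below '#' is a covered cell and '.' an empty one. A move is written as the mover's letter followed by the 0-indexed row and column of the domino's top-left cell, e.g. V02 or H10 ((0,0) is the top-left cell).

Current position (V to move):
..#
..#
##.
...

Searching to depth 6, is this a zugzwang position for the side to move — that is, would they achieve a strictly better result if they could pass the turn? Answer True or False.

[..#/..#/##./...] V move#1: V00:+1/#.#/#.#/##./...*, V01:+1/.##/.##/##./..., V22:-1/..#/..#/###/..#
[#.#/#.#/##./...] H move#2: H30:-1/#.#/#.#/##./##.*, H31:-1/#.#/#.#/##./.##
[#.#/#.#/##./##.] V move#3: V01:+1/###/###/##./##.*, V22:+1/#.#/#.#/###/###
[###/###/##./##.] end (terminal -1, H#4); searched ..#/..#/##./... to 6
if V skipped the turn, H would face:
~ [..#/..#/##./...] H move#1: H00:+1/###/..#/##./...*, H10:+1/..#/###/##./..., H30:-1/..#/..#/##./##., H31:-1/..#/..#/##./.##
~ [###/..#/##./...] V move#2: V22:-1/###/..#/###/..#*
~ [###/..#/###/..#] H move#3: H10:+1/###/###/###/..#*, H30:+1/###/..#/###/###
~ [###/###/###/..#] end (terminal -1, V#4); searched ..#/..#/##./... to 6
compare (V): move=+1 vs pass=-1

zugzwang(..#/..#/##./..., V) = False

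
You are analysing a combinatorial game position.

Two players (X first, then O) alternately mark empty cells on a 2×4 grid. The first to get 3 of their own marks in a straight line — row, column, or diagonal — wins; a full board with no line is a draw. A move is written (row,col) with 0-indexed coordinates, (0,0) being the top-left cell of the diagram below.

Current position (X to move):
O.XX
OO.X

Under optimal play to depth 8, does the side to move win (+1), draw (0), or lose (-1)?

p1 X@[O.XX/OO.X]: (0,1)[OXXX/OO.X]+1* (1,2)[O.XX/OOXX]+0
p2 O@[OXXX/OO.X] terminal -1; root [O.XX/OO.X] d8

value(O.XX/OO.X, X) = +1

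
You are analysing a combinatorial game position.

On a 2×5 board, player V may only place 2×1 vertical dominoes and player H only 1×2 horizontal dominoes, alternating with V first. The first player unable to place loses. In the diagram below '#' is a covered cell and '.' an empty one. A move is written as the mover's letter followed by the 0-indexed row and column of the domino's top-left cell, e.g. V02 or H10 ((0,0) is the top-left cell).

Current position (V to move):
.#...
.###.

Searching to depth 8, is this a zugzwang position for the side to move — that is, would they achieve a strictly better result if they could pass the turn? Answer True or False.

zugzwang(.#.../.###., V) = False

p1 V@[.#.../.###.]: V00[##.../####.]-1 V04[.#..#/.####]+1*
p2 H@[.#..#/.####]: H02[.####/.####]-1*
p3 V@[.####/.####]: V00[#####/#####]+1*
p4 H@[#####/#####] terminal -1; root [.#.../.###.] d8
pass branch (H moves first from the same position):
  | p1 H@[.#.../.###.]: H02[.###./.###.]-1* H03[.#.##/.###.]-1
  | p2 V@[.###./.###.]: V00[####./####.]+1* V04[.####/.####]+1
  | p3 H@[####./####.] terminal -1; root [.#.../.###.] d8
V moving scores +1; V passing scores +1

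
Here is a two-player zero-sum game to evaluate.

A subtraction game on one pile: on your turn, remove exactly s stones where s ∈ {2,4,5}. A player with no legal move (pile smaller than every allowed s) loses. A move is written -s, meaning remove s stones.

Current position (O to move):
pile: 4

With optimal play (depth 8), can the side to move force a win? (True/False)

O winning at [4]: True

ply 1, O at 4 | -2=-1→2; -4=+1→0*
ply 2: 0 is terminal -1 (X); from 4 depth 8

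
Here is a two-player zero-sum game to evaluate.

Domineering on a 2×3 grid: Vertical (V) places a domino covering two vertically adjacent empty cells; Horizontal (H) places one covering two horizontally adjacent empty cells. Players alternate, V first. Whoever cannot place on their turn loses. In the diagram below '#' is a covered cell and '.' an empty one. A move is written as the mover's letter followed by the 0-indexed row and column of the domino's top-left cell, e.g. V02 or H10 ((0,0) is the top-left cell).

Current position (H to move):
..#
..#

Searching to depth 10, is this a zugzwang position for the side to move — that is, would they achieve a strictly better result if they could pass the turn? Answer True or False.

ply 1, H at ..#/..# | H00=+1→###/..#*; H10=+1→..#/###
ply 2: ###/..# is terminal -1 (V); from ..#/..# depth 10
pass branch (V moves first from the same position):
  | ply 1, V at ..#/..# | V00=+1→#.#/#.#*; V01=+1→.##/.##
  | ply 2: #.#/#.# is terminal -1 (H); from ..#/..# depth 10
H moving scores +1; H passing scores -1

zugzwang(..#/..#, H) = False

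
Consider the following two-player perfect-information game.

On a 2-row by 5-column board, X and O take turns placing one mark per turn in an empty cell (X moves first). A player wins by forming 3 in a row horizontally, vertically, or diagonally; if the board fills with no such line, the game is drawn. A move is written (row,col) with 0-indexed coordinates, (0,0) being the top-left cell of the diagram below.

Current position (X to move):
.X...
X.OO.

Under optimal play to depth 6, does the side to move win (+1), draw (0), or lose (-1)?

value(.X.../X.OO., X) = -1

[.X.../X.OO.] X move#1: (0,0):-1/XX.../X.OO.*, (0,2):-1/.XX../X.OO., (0,3):-1/.X.X./X.OO., (0,4):-1/.X..X/X.OO., (1,1):-1/.X.../XXOO., (1,4):-1/.X.../X.OOX
[XX.../X.OO.] O move#2: (0,2):+1/XXO../X.OO.*, (0,3):-1/XX.O./X.OO., (0,4):-1/XX..O/X.OO., (1,1):+1/XX.../XOOO., (1,4):+1/XX.../X.OOO
[XXO../X.OO.] X move#3: (0,3):-1/XXOX./X.OO.*, (0,4):-1/XXO.X/X.OO., (1,1):-1/XXO../XXOO., (1,4):-1/XXO../X.OOX
[XXOX./X.OO.] O move#4: (0,4):+1/XXOXO/X.OO.*, (1,1):+1/XXOX./XOOO., (1,4):+1/XXOX./X.OOO
[XXOXO/X.OO.] X move#5: (1,1):-1/XXOXO/XXOO.*, (1,4):-1/XXOXO/X.OOX
[XXOXO/XXOO.] O move#6: (1,4):+1/XXOXO/XXOOO*
[XXOXO/XXOOO] end (terminal -1, X#7); searched .X.../X.OO. to 6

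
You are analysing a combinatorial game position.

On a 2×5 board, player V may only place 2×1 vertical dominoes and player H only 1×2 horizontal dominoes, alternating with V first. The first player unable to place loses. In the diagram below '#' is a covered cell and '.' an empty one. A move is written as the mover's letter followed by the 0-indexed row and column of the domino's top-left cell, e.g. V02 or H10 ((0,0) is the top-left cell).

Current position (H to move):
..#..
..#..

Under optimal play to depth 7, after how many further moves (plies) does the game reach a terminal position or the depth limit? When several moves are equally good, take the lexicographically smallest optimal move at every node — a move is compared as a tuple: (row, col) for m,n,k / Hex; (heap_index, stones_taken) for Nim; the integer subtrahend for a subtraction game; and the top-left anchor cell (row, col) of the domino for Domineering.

PV length from [..#../..#..]: 4 plies

p1 H@[..#../..#..]: H00[###../..#..]-1* H03[..###/..#..]-1 H10[..#../###..]-1 H13[..#../..###]-1
p2 V@[###../..#..]: V03[####./..##.]+1* V04[###.#/..#.#]+1
p3 H@[####./..##.]: H10[####./####.]-1*
p4 V@[####./####.]: V04[#####/#####]+1*
p5 H@[#####/#####] terminal -1; root [..#../..#..] d7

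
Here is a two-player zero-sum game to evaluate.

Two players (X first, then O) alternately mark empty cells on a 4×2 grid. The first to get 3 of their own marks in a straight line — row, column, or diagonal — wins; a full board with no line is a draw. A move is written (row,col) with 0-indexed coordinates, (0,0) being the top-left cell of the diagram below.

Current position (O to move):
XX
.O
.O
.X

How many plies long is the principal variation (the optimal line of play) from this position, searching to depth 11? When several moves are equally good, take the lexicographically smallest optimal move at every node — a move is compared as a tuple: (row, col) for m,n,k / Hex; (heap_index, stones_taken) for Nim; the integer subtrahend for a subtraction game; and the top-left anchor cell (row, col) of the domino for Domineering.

PV length from [XX/.O/.O/.X]: 3 plies

[XX/.O/.O/.X] O move#1: (1,0):+0/XX/OO/.O/.X*, (2,0):+0/XX/.O/OO/.X, (3,0):+0/XX/.O/.O/OX
[XX/OO/.O/.X] X move#2: (2,0):+0/XX/OO/XO/.X*, (3,0):+0/XX/OO/.O/XX
[XX/OO/XO/.X] O move#3: (3,0):+0/XX/OO/XO/OX*
[XX/OO/XO/OX] end (terminal +0, X#4); searched XX/.O/.O/.X to 11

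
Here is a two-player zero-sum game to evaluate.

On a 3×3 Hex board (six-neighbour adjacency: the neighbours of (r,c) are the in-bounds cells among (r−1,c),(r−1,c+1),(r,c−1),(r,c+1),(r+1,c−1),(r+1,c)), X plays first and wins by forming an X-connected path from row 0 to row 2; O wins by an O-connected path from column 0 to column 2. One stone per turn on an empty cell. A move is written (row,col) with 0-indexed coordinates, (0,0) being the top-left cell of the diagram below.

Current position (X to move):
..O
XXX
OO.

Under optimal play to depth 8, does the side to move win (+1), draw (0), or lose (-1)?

p1 X@[..O/XXX/OO.]: (0,0)[X.O/XXX/OO.]-1 (0,1)[.XO/XXX/OO.]-1 (2,2)[..O/XXX/OOX]+1*
p2 O@[..O/XXX/OOX]: (0,0)[O.O/XXX/OOX]-1* (0,1)[.OO/XXX/OOX]-1
p3 X@[O.O/XXX/OOX]: (0,1)[OXO/XXX/OOX]+1*
p4 O@[OXO/XXX/OOX] terminal -1; root [..O/XXX/OO.] d8

value(..O/XXX/OO., X) = +1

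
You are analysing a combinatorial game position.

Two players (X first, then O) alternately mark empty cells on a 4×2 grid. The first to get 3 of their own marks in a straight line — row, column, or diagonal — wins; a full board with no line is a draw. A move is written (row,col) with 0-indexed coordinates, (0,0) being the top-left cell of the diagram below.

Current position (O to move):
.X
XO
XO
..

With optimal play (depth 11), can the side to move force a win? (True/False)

[.X/XO/XO/..] O move#1: (0,0):-1/OX/XO/XO/.., (3,0):-1/.X/XO/XO/O., (3,1):+1/.X/XO/XO/.O*
[.X/XO/XO/.O] end (terminal -1, X#2); searched .X/XO/XO/.. to 11

O winning at [.X/XO/XO/..]: True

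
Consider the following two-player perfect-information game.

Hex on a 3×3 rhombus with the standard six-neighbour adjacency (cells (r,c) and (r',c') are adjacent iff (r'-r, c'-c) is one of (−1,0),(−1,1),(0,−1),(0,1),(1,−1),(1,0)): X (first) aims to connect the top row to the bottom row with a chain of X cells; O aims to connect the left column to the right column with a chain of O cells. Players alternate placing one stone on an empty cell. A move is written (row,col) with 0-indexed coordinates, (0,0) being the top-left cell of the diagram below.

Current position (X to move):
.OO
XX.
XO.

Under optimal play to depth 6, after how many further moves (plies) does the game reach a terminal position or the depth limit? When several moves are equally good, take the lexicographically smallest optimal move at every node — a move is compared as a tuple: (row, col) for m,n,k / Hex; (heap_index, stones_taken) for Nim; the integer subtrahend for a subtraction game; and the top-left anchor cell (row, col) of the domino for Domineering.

p1 X@[.OO/XX./XO.]: (0,0)[XOO/XX./XO.]+1* (1,2)[.OO/XXX/XO.]-1 (2,2)[.OO/XX./XOX]-1
p2 O@[XOO/XX./XO.] terminal -1; root [.OO/XX./XO.] d6

PV length from [.OO/XX./XO.]: 1 ply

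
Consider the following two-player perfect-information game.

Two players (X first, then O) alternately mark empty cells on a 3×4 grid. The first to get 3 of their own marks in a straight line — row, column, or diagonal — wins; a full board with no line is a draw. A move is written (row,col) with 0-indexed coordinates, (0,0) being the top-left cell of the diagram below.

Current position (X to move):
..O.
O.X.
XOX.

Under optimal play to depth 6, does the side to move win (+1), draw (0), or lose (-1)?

value(..O./O.X./XOX., X) = +1

[..O./O.X./XOX.] X move#1: (0,0):+0/X.O./O.X./XOX., (0,1):+1/.XO./O.X./XOX.*, (0,3):-1/..OX/O.X./XOX., (1,1):+1/..O./OXX./XOX., (1,3):+0/..O./O.XX/XOX., (2,3):-1/..O./O.X./XOXX
[.XO./O.X./XOX.] O move#2: (0,0):-1/OXO./O.X./XOX.*, (0,3):-1/.XOO/O.X./XOX., (1,1):-1/.XO./OOX./XOX., (1,3):-1/.XO./O.XO/XOX., (2,3):-1/.XO./O.X./XOXO
[OXO./O.X./XOX.] X move#3: (0,3):+0/OXOX/O.X./XOX., (1,1):+1/OXO./OXX./XOX.*, (1,3):+1/OXO./O.XX/XOX., (2,3):+1/OXO./O.X./XOXX
[OXO./OXX./XOX.] O move#4: (0,3):-1/OXOO/OXX./XOX.*, (1,3):-1/OXO./OXXO/XOX., (2,3):-1/OXO./OXX./XOXO
[OXOO/OXX./XOX.] X move#5: (1,3):+1/OXOO/OXXX/XOX.*, (2,3):+1/OXOO/OXX./XOXX
[OXOO/OXXX/XOX.] end (terminal -1, O#6); searched ..O./O.X./XOX. to 6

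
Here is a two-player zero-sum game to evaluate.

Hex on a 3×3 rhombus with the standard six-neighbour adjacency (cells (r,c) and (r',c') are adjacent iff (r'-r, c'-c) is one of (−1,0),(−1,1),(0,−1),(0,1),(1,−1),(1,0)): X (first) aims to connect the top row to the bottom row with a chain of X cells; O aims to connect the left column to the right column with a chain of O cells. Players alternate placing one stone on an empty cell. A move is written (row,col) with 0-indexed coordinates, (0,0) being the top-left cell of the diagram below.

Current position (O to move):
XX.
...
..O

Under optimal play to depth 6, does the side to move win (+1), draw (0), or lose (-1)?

value(XX./.../..O, O) = +1

[XX./.../..O] O move#1: (0,2):-1/XXO/.../..O, (1,0):-1/XX./O../..O, (1,1):+1/XX./.O./..O*, (1,2):-1/XX./..O/..O, (2,0):+1/XX./.../O.O, (2,1):-1/XX./.../.OO
[XX./.O./..O] X move#2: (0,2):-1/XXX/.O./..O*, (1,0):-1/XX./XO./..O, (1,2):-1/XX./.OX/..O, (2,0):-1/XX./.O./X.O, (2,1):-1/XX./.O./.XO
[XXX/.O./..O] O move#3: (1,0):+1/XXX/OO./..O*, (1,2):+1/XXX/.OO/..O, (2,0):+1/XXX/.O./O.O, (2,1):+1/XXX/.O./.OO
[XXX/OO./..O] X move#4: (1,2):-1/XXX/OOX/..O*, (2,0):-1/XXX/OO./X.O, (2,1):-1/XXX/OO./.XO
[XXX/OOX/..O] O move#5: (2,0):-1/XXX/OOX/O.O, (2,1):+1/XXX/OOX/.OO*
[XXX/OOX/.OO] end (terminal -1, X#6); searched XX./.../..O to 6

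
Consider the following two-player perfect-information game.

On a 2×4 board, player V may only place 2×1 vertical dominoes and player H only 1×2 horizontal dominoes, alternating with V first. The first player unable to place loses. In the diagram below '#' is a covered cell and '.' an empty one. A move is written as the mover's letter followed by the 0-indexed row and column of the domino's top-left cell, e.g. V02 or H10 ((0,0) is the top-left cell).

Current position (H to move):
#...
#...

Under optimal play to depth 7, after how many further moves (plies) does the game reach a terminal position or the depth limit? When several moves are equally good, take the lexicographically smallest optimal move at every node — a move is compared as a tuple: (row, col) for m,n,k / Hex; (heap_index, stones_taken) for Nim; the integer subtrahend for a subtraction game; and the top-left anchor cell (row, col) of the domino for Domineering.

[#.../#...] H move#1: H01:+1/###./#...*, H02:+1/#.##/#..., H11:+1/#.../###., H12:+1/#.../#.##
[###./#...] V move#2: V03:-1/####/#..#*
[####/#..#] H move#3: H11:+1/####/####*
[####/####] end (terminal -1, V#4); searched #.../#... to 7

PV length from [#.../#...]: 3 plies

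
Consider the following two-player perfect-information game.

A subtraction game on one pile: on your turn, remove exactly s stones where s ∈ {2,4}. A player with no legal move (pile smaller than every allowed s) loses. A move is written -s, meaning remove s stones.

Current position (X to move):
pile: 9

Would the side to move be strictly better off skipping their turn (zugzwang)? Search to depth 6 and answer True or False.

[9] X move#1: -2:+1/7*, -4:-1/5
[7] O move#2: -2:-1/5*, -4:-1/3
[5] X move#3: -2:-1/3, -4:+1/1*
[1] end (terminal -1, O#4); searched 9 to 6
suppose X passes — search the same position with O to move:
pass> [9] O move#1: -2:+1/7*, -4:-1/5
pass> [7] X move#2: -2:-1/5*, -4:-1/3
pass> [5] O move#3: -2:-1/3, -4:+1/1*
pass> [1] end (terminal -1, X#4); searched 9 to 6
for X: play +1, pass -1

zugzwang(9, X) = False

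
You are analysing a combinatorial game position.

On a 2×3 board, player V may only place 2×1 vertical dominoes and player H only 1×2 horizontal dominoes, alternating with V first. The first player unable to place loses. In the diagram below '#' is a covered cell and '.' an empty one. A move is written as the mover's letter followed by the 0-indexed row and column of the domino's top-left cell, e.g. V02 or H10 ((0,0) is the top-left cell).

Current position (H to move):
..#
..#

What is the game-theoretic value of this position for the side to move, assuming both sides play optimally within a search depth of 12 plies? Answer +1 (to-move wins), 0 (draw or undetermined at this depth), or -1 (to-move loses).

value(..#/..#, H) = +1

[..#/..#] H move#1: H00:+1/###/..#*, H10:+1/..#/###
[###/..#] end (terminal -1, V#2); searched ..#/..# to 12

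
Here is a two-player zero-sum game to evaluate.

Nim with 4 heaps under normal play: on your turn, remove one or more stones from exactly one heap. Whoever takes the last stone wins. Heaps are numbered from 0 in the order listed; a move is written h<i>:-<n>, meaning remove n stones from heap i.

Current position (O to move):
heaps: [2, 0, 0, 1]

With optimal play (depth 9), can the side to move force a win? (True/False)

O winning at [(2,0,0,1)]: True

p1 O@[(2,0,0,1)]: h0:-1[(1,0,0,1)]+1* h0:-2[(0,0,0,1)]-1 h3:-1[(2,0,0,0)]-1
p2 X@[(1,0,0,1)]: h0:-1[(0,0,0,1)]-1* h3:-1[(1,0,0,0)]-1
p3 O@[(0,0,0,1)]: h3:-1[(0,0,0,0)]+1*
p4 X@[(0,0,0,0)] terminal -1; root [(2,0,0,1)] d9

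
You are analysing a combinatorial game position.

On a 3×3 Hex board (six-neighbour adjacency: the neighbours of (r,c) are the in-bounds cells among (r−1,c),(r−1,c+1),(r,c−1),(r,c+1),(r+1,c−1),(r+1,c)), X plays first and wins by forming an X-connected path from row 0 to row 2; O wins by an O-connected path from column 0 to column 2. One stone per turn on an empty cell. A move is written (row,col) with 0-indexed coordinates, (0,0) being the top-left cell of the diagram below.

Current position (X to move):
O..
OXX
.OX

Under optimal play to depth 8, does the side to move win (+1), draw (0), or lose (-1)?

[O../OXX/.OX] X move#1: (0,1):+1/OX./OXX/.OX*, (0,2):+1/O.X/OXX/.OX, (2,0):+1/O../OXX/XOX
[OX./OXX/.OX] end (terminal -1, O#2); searched O../OXX/.OX to 8

value(O../OXX/.OX, X) = +1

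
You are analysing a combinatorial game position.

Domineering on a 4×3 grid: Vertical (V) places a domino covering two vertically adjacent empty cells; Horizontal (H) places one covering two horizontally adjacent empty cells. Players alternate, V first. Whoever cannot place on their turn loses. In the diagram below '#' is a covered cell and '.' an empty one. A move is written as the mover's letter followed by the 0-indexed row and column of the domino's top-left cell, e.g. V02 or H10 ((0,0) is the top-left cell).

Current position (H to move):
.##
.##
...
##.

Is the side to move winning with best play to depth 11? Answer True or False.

H winning at [.##/.##/.../##.]: False

p1 H@[.##/.##/.../##.]: H20[.##/.##/##./##.]-1* H21[.##/.##/.##/##.]-1
p2 V@[.##/.##/##./##.]: V00[###/###/##./##.]+1* V22[.##/.##/###/###]+1
p3 H@[###/###/##./##.] terminal -1; root [.##/.##/.../##.] d11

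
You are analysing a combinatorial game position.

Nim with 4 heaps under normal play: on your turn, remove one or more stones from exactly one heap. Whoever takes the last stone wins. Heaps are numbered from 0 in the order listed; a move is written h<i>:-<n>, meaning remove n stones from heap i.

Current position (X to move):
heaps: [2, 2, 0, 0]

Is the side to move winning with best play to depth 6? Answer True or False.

[(2,2,0,0)] X move#1: h0:-1:-1/(1,2,0,0)*, h0:-2:-1/(0,2,0,0), h1:-1:-1/(2,1,0,0), h1:-2:-1/(2,0,0,0)
[(1,2,0,0)] O move#2: h0:-1:-1/(0,2,0,0), h1:-1:+1/(1,1,0,0)*, h1:-2:-1/(1,0,0,0)
[(1,1,0,0)] X move#3: h0:-1:-1/(0,1,0,0)*, h1:-1:-1/(1,0,0,0)
[(0,1,0,0)] O move#4: h1:-1:+1/(0,0,0,0)*
[(0,0,0,0)] end (terminal -1, X#5); searched (2,2,0,0) to 6

X winning at [(2,2,0,0)]: False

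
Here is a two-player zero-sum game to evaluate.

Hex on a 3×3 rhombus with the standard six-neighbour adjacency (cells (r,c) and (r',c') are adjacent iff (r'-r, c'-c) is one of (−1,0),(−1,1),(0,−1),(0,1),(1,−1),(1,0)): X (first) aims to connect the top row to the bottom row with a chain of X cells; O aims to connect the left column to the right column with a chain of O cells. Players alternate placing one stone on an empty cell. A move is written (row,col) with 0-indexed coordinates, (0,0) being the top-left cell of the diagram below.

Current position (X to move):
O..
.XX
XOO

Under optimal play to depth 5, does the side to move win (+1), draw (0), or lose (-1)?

value(O../.XX/XOO, X) = +1

p1 X@[O../.XX/XOO]: (0,1)[OX./.XX/XOO]+1* (0,2)[O.X/.XX/XOO]+1 (1,0)[O../XXX/XOO]+1
p2 O@[OX./.XX/XOO] terminal -1; root [O../.XX/XOO] d5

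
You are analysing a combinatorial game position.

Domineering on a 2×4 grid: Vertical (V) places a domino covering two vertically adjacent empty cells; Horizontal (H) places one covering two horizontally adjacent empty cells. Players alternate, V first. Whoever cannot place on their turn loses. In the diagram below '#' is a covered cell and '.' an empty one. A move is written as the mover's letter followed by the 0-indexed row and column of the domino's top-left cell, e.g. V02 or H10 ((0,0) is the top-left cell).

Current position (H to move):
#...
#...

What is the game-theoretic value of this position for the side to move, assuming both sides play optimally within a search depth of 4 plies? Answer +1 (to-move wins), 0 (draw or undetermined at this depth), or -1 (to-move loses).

value(#.../#..., H) = +1

p1 H@[#.../#...]: H01[###./#...]+1* H02[#.##/#...]+1 H11[#.../###.]+1 H12[#.../#.##]+1
p2 V@[###./#...]: V03[####/#..#]-1*
p3 H@[####/#..#]: H11[####/####]+1*
p4 V@[####/####] terminal -1; root [#.../#...] d4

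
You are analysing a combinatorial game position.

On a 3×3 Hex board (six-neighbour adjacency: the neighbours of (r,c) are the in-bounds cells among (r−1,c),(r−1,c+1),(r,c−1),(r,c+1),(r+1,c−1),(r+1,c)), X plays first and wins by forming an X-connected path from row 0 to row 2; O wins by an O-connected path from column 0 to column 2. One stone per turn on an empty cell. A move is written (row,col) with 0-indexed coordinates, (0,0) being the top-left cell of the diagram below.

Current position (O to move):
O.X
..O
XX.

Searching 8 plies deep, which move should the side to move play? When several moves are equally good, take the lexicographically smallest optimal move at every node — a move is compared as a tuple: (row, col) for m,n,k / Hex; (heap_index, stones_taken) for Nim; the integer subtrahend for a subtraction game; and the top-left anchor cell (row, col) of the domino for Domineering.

[O.X/..O/XX.] O move#1: (0,1):-1/OOX/..O/XX., (1,0):-1/O.X/O.O/XX., (1,1):+1/O.X/.OO/XX.*, (2,2):-1/O.X/..O/XXO
[O.X/.OO/XX.] X move#2: (0,1):-1/OXX/.OO/XX.*, (1,0):-1/O.X/XOO/XX., (2,2):-1/O.X/.OO/XXX
[OXX/.OO/XX.] O move#3: (1,0):+1/OXX/OOO/XX.*, (2,2):-1/OXX/.OO/XXO
[OXX/OOO/XX.] end (terminal -1, X#4); searched O.X/..O/XX. to 8

O's best at [O.X/..O/XX.]: (1,1)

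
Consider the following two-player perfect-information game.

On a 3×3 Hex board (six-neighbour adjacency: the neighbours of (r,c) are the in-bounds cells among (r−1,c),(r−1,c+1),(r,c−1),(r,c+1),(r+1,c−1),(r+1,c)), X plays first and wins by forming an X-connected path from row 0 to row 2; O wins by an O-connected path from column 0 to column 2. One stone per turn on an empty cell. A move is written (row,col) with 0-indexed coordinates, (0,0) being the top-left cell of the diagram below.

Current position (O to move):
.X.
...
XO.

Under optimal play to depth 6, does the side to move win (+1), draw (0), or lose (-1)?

p1 O@[.X./.../XO.]: (0,0)[OX./.../XO.]-1* (0,2)[.XO/.../XO.]-1 (1,0)[.X./O../XO.]-1 (1,1)[.X./.O./XO.]-1 (1,2)[.X./..O/XO.]-1 (2,2)[.X./.../XOO]-1
p2 X@[OX./.../XO.]: (0,2)[OXX/.../XO.]+1* (1,0)[OX./X../XO.]+1 (1,1)[OX./.X./XO.]+1 (1,2)[OX./..X/XO.]+1 (2,2)[OX./.../XOX]+1
p3 O@[OXX/.../XO.]: (1,0)[OXX/O../XO.]-1* (1,1)[OXX/.O./XO.]-1 (1,2)[OXX/..O/XO.]-1 (2,2)[OXX/.../XOO]-1
p4 X@[OXX/O../XO.]: (1,1)[OXX/OX./XO.]+1* (1,2)[OXX/O.X/XO.]+1 (2,2)[OXX/O../XOX]+1
p5 O@[OXX/OX./XO.] terminal -1; root [.X./.../XO.] d6

value(.X./.../XO., O) = -1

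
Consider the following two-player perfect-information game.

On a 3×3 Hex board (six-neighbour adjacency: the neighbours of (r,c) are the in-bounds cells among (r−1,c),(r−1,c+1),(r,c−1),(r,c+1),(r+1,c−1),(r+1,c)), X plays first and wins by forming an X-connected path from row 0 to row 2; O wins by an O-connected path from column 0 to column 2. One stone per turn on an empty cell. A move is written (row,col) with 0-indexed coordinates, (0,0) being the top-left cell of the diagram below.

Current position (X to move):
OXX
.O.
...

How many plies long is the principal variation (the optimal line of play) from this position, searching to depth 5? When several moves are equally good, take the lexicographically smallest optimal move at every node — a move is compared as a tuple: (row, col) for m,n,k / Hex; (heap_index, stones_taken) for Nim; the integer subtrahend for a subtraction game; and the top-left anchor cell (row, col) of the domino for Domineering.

PV length from [OXX/.O./...]: 3 plies

ply 1, X at OXX/.O./... | (1,0)=+1→OXX/XO./...*; (1,2)=+1→OXX/.OX/...; (2,0)=+1→OXX/.O./X..; (2,1)=-1→OXX/.O./.X.; (2,2)=-1→OXX/.O./..X
ply 2, O at OXX/XO./... | (1,2)=-1→OXX/XOO/...*; (2,0)=-1→OXX/XO./O..; (2,1)=-1→OXX/XO./.O.; (2,2)=-1→OXX/XO./..O
ply 3, X at OXX/XOO/... | (2,0)=+1→OXX/XOO/X..*; (2,1)=-1→OXX/XOO/.X.; (2,2)=-1→OXX/XOO/..X
ply 4: OXX/XOO/X.. is terminal -1 (O); from OXX/.O./... depth 5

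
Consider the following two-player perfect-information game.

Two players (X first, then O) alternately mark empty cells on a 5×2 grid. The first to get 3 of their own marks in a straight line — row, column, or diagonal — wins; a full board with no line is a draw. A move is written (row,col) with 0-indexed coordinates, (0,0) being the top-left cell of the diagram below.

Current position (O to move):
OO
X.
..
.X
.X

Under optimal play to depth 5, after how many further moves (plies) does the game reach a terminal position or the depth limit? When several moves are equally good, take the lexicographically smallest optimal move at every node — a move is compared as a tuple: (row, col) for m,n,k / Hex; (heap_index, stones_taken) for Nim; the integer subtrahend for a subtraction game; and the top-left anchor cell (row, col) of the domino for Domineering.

[OO/X./../.X/.X] O move#1: (1,1):-1/OO/XO/../.X/.X, (2,0):-1/OO/X./O./.X/.X, (2,1):+0/OO/X./.O/.X/.X*, (3,0):-1/OO/X./../OX/.X, (4,0):-1/OO/X./../.X/OX
[OO/X./.O/.X/.X] X move#2: (1,1):+0/OO/XX/.O/.X/.X*, (2,0):-1/OO/X./XO/.X/.X, (3,0):-1/OO/X./.O/XX/.X, (4,0):-1/OO/X./.O/.X/XX
[OO/XX/.O/.X/.X] O move#3: (2,0):+0/OO/XX/OO/.X/.X*, (3,0):+0/OO/XX/.O/OX/.X, (4,0):+0/OO/XX/.O/.X/OX
[OO/XX/OO/.X/.X] X move#4: (3,0):+0/OO/XX/OO/XX/.X*, (4,0):+0/OO/XX/OO/.X/XX
[OO/XX/OO/XX/.X] O move#5: (4,0):+0/OO/XX/OO/XX/OX*
[OO/XX/OO/XX/OX] end (terminal +0, X#6); searched OO/X./../.X/.X to 5

PV length from [OO/X./../.X/.X]: 5 plies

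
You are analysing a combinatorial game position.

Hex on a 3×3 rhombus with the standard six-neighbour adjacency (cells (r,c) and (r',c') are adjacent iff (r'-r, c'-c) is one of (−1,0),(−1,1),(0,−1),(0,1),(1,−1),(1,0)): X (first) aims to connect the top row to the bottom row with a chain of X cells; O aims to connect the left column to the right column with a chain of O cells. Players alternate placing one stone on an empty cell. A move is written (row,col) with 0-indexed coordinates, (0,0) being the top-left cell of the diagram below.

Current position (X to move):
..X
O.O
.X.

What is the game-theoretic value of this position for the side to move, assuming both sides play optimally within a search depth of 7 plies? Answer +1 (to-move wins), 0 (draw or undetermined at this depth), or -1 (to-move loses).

[..X/O.O/.X.] X move#1: (0,0):-1/X.X/O.O/.X., (0,1):-1/.XX/O.O/.X., (1,1):+1/..X/OXO/.X.*, (2,0):-1/..X/O.O/XX., (2,2):-1/..X/O.O/.XX
[..X/OXO/.X.] end (terminal -1, O#2); searched ..X/O.O/.X. to 7

value(..X/O.O/.X., X) = +1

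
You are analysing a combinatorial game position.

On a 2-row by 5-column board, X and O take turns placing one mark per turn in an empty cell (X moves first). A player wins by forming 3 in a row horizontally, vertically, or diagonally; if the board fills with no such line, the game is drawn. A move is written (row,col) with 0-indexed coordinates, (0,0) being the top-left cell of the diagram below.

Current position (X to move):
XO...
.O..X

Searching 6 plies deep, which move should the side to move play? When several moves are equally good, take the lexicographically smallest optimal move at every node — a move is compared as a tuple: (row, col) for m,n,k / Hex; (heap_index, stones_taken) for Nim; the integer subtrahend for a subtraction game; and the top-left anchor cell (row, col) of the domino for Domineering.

X's best at [XO.../.O..X]: (1,0)

p1 X@[XO.../.O..X]: (0,2)[XOX../.O..X]-1 (0,3)[XO.X./.O..X]-1 (0,4)[XO..X/.O..X]-1 (1,0)[XO.../XO..X]+0* (1,2)[XO.../.OX.X]+0 (1,3)[XO.../.O.XX]+0
p2 O@[XO.../XO..X]: (0,2)[XOO../XO..X]+0* (0,3)[XO.O./XO..X]+0 (0,4)[XO..O/XO..X]+0 (1,2)[XO.../XOO.X]+0 (1,3)[XO.../XO.OX]+0
p3 X@[XOO../XO..X]: (0,3)[XOOX./XO..X]+0* (0,4)[XOO.X/XO..X]-1 (1,2)[XOO../XOX.X]-1 (1,3)[XOO../XO.XX]-1
p4 O@[XOOX./XO..X]: (0,4)[XOOXO/XO..X]+0* (1,2)[XOOX./XOO.X]+0 (1,3)[XOOX./XO.OX]+0
p5 X@[XOOXO/XO..X]: (1,2)[XOOXO/XOX.X]+0* (1,3)[XOOXO/XO.XX]+0
p6 O@[XOOXO/XOX.X]: (1,3)[XOOXO/XOXOX]+0*
p7 X@[XOOXO/XOXOX] terminal +0; root [XO.../.O..X] d6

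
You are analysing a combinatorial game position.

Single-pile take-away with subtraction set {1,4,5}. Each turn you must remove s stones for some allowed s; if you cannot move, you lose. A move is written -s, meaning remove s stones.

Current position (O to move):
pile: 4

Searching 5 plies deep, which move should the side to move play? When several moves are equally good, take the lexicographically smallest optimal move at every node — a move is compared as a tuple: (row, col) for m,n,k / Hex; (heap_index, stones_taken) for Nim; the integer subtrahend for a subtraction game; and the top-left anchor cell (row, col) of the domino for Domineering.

O's best at [4]: -4

p1 O@[4]: -1[3]-1 -4[0]+1*
p2 X@[0] terminal -1; root [4] d5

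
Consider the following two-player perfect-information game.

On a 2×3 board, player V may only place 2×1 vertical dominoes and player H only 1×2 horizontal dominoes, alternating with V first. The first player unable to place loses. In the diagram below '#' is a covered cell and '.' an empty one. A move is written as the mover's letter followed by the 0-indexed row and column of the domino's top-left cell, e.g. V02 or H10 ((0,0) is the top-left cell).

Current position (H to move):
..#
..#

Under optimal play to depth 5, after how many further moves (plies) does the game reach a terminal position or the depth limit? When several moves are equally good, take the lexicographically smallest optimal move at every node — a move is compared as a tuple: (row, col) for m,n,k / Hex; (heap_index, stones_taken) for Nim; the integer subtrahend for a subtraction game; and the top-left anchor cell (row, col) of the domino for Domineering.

PV length from [..#/..#]: 1 ply

ply 1, H at ..#/..# | H00=+1→###/..#*; H10=+1→..#/###
ply 2: ###/..# is terminal -1 (V); from ..#/..# depth 5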